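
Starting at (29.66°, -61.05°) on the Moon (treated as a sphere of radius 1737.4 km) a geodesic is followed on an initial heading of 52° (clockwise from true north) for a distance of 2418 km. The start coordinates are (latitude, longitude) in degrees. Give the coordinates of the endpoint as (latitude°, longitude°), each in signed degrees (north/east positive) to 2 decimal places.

37.92°, 39.54°

Angular distance δ = d/R = 2418/1737.4 = 1.39173 rad; initial bearing θ = 0.9076 rad.
sin φ₂ = sin φ₁ cos δ + cos φ₁ sin δ cos θ = (0.4949)(0.1781) + (0.8690)(0.9840)(0.6157) = 0.6146, so φ₂ = 37.92°.
Δλ = atan2(sin θ sin δ cos φ₁, cos δ − sin φ₁ sin φ₂) = atan2(0.6738, -0.1260) = 100.593°.
λ₂ = -61.050° + 100.593° = 39.54°.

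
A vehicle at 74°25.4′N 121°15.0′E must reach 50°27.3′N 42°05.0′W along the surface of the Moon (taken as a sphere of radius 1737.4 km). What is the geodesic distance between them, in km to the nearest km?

With latitudes φ₁ = 74.423°, φ₂ = 50.455° and longitude difference Δλ = -163.333°:
cos c = sin φ₁ sin φ₂ + cos φ₁ cos φ₂ cos Δλ = (0.9633)(0.7711) + (0.2685)(0.6367)(-0.9580) = 0.57902,
so c = arccos(0.57902) = 0.95327 rad.
Distance = R·c = 1737.4 × 0.9533 ≈ 1656 km.

1656 km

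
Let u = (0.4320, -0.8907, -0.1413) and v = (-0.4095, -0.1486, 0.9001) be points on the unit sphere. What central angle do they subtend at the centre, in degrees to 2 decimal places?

99.89°

u·v = -0.1717; |u| = 1.0000, |v| = 1.0000.
cos θ = (u·v)/(|u||v|) = -0.1717, so θ = 99.89°.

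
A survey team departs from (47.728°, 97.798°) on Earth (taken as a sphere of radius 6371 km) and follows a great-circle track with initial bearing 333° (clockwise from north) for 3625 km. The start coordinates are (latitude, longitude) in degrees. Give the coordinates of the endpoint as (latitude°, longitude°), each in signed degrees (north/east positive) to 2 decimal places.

Angular distance δ = d/R = 3625/6371 = 0.56898 rad; initial bearing θ = 5.8119 rad.
sin φ₂ = sin φ₁ cos δ + cos φ₁ sin δ cos θ = (0.7400)(0.8424) + (0.6727)(0.5388)(0.8910) = 0.9463, so φ₂ = 71.14°.
Δλ = atan2(sin θ sin δ cos φ₁, cos δ − sin φ₁ sin φ₂) = atan2(-0.1645, 0.1422) = -49.157°.
λ₂ = 97.798° − 49.157° = 48.64°.

71.14°, 48.64°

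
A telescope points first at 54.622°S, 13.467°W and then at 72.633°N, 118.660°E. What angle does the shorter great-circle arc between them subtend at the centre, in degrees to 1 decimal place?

153.4°

Let φ₁ = -0.9533 rad, φ₂ = 1.2677 rad, and Δλ = 2.3061 rad.
cos c = sin φ₁ sin φ₂ + cos φ₁ cos φ₂ cos Δλ = (-0.8154)(0.9544) + (0.5790)(0.2985)(-0.6708) = -0.89410,
so c = arccos(-0.89410) = 2.67722 rad.
So the angular separation is 153.4°.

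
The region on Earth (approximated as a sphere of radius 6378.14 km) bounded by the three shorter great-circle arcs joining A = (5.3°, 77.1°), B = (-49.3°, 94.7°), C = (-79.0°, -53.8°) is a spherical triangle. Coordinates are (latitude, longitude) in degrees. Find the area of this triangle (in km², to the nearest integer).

Side lengths (central angles): a = 0.8787, b = 1.7876, c = 0.9898 rad; semiperimeter s = 1.8280.
By l'Huilier's theorem, tan(E/4) = √[tan(s/2) tan((s−a)/2) tan((s−b)/2) tan((s−c)/2)], giving spherical excess E = 0.3095 rad.
Area = E·R² = 0.3095 × (6378.14)² ≈ 12590163 km².

12590163 km²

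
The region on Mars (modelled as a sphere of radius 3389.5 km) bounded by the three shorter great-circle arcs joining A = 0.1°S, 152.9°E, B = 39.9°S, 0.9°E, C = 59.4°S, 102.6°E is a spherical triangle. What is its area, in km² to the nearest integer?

Side lengths (central angles): a = 1.0782, b = 1.2380, c = 2.3135 rad; semiperimeter s = 2.3148.
By l'Huilier's theorem, tan(E/4) = √[tan(s/2) tan((s−a)/2) tan((s−b)/2) tan((s−c)/2)], giving spherical excess E = 0.1034 rad.
Area = E·R² = 0.1034 × (3389.5)² ≈ 1187581 km².

1187581 km²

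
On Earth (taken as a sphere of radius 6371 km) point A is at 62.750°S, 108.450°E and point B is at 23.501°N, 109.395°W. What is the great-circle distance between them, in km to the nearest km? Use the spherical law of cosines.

In radians: φ₁ = -1.0952, φ₂ = 0.4102, Δλ = 142.155° = 2.4811 rad.
cos c = sin φ₁ sin φ₂ + cos φ₁ cos φ₂ cos Δλ = (-0.8890)(0.3988) + (0.4579)(0.9171)(-0.7897) = -0.68609,
so c = arccos(-0.68609) = 2.32690 rad.
Distance = R·c = 6371 × 2.3269 ≈ 14825 km.

14825 km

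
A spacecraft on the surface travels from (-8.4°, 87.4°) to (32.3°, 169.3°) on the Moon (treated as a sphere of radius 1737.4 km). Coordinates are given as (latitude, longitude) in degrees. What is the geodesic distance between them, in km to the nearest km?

With latitudes φ₁ = -8.400°, φ₂ = 32.300° and longitude difference Δλ = 81.900°:
Haversine: a = sin²(Δφ/2) + cos φ₁ cos φ₂ sin²(Δλ/2) = 0.1209 + (0.9893)(0.8453)(0.4295) = 0.48012.
Central angle c = 2·arcsin(√a) = 1.53102 rad.
Distance = R·c = 1737.4 × 1.5310 ≈ 2660 km.

2660 km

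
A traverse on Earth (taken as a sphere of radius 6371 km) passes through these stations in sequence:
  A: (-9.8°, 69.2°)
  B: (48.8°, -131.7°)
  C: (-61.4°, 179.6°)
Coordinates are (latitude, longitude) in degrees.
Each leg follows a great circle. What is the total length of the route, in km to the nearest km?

28262 km

Leg A→B: central angle 2.3956 rad, distance 15262.6 km.
Leg B→C: central angle 2.0404 rad, distance 12999.2 km.
Total: 15262.6 + 12999.2 ≈ 28262 km.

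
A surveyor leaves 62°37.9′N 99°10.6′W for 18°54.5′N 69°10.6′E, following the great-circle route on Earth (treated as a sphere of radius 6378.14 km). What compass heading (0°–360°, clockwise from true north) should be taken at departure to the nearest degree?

11°

Δλ = 168.353° = 2.9383 rad.
y = sin Δλ · cos φ₂ = (0.2019)(0.9460) = 0.1910
x = cos φ₁ sin φ₂ − sin φ₁ cos φ₂ cos Δλ = (0.4597)(0.3241) − (0.8881)(0.9460)(-0.9794) = 0.9718
θ = atan2(y, x) = 11.12°, so the bearing is 11°.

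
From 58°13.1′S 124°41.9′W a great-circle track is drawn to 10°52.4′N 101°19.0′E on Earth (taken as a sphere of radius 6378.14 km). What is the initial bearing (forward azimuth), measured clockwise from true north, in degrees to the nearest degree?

236°

With φ₁ = -1.0161, φ₂ = 0.1898, Δλ = -2.3385 rad, the forward-azimuth formula gives
θ = atan2( sin Δλ cos φ₂ , cos φ₁ sin φ₂ − sin φ₁ cos φ₂ cos Δλ ) = atan2(-0.7066, -0.4804) = -124.21°.
Adding 360° brings this into [0°, 360°): 236°.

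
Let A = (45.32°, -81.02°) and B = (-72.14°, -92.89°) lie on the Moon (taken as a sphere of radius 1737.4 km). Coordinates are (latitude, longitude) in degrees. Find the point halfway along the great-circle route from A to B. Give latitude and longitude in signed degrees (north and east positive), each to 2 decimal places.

-13.47°, -84.62°

Central angle δ = 2.0553 rad. Interpolating on the sphere with fraction f = 0.5:
P = [sin((1−f)δ)·A + sin(fδ)·B] / sin δ = 0.9674·A + 0.9674·B in Cartesian coordinates,
giving P = (0.0912, -0.9682, -0.2329), i.e. latitude -13.47°, longitude -84.62°.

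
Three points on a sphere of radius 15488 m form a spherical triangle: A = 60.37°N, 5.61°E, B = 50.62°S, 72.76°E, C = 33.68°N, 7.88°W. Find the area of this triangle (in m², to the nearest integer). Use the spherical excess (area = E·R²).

Side lengths (central angles): a = 1.9207, b = 0.4905, c = 2.1532 rad; semiperimeter s = 2.2822.
By l'Huilier's theorem, tan(E/4) = √[tan(s/2) tan((s−a)/2) tan((s−b)/2) tan((s−c)/2)], giving spherical excess E = 0.7100 rad.
Area = E·R² = 0.7100 × (15488)² ≈ 170305136 m².

170305136 m²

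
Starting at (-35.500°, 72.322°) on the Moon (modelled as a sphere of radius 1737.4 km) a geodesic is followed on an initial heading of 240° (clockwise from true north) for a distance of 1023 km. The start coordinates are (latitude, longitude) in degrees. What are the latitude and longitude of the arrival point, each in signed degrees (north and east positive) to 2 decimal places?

-45.15°, 29.32°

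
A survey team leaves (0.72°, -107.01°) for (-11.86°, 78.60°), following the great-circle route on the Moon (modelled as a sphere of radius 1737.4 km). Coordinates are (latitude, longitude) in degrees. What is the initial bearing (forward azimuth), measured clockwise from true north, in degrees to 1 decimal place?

With φ₁ = 0.0126, φ₂ = -0.2070, Δλ = -3.0437 rad, the forward-azimuth formula gives
θ = atan2( sin Δλ cos φ₂ , cos φ₁ sin φ₂ − sin φ₁ cos φ₂ cos Δλ ) = atan2(-0.0957, -0.1933) = -153.66°.
Adding 360° brings this into [0°, 360°): 206.3°.

206.3°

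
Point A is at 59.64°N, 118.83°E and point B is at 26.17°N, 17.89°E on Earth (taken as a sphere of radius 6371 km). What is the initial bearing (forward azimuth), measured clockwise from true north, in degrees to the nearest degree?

293°

Δλ = -100.940° = -1.7617 rad.
y = sin Δλ · cos φ₂ = (-0.9818)(0.8975) = -0.8812
x = cos φ₁ sin φ₂ − sin φ₁ cos φ₂ cos Δλ = (0.5054)(0.4410) − (0.8629)(0.8975)(-0.1898) = 0.3699
θ = atan2(y, x) = -67.23°; adding 360° gives 293°.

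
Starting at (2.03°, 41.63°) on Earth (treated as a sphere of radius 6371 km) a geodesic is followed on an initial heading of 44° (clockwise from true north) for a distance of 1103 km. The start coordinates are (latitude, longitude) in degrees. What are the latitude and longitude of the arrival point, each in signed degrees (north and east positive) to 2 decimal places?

9.13°, 48.59°

Angular distance δ = d/R = 1103/6371 = 0.17313 rad; initial bearing θ = 0.7679 rad.
sin φ₂ = sin φ₁ cos δ + cos φ₁ sin δ cos θ = (0.0354)(0.9851) + (0.9994)(0.1723)(0.7193) = 0.1587, so φ₂ = 9.13°.
Δλ = atan2(sin θ sin δ cos φ₁, cos δ − sin φ₁ sin φ₂) = atan2(0.1196, 0.9794) = 6.961°.
λ₂ = 41.630° + 6.961° = 48.59°.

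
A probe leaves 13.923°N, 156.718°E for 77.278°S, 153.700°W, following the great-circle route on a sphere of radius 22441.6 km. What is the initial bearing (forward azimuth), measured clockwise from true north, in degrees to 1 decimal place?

Δλ = 49.582° = 0.8654 rad.
y = sin Δλ · cos φ₂ = (0.7613)(0.2202) = 0.1677
x = cos φ₁ sin φ₂ − sin φ₁ cos φ₂ cos Δλ = (0.9706)(-0.9755) − (0.2406)(0.2202)(0.6484) = -0.9811
θ = atan2(y, x) = 170.30°, so the bearing is 170.3°.

170.3°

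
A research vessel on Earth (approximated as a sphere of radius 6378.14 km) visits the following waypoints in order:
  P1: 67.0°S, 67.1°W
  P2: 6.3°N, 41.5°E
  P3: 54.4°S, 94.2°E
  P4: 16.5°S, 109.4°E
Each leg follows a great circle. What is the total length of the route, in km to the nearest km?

24215 km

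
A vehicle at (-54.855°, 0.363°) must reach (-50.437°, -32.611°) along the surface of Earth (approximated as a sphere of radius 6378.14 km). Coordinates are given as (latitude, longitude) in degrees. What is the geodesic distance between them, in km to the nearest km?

Let φ₁ = -0.9574 rad, φ₂ = -0.8803 rad, and Δλ = -0.5755 rad.
cos c = sin φ₁ sin φ₂ + cos φ₁ cos φ₂ cos Δλ = (-0.8177)(-0.7709) + (0.5756)(0.6369)(0.8389) = 0.93797,
so c = arccos(0.93797) = 0.35407 rad.
Distance = R·c = 6378.14 × 0.3541 ≈ 2258 km.

2258 km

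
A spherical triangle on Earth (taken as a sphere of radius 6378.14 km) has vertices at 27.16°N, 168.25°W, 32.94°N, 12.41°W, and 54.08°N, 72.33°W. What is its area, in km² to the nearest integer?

11799887 km²

Side lengths (central angles): a = 0.8133, b = 1.2495, c = 2.0187 rad; semiperimeter s = 2.0407.
By l'Huilier's theorem, tan(E/4) = √[tan(s/2) tan((s−a)/2) tan((s−b)/2) tan((s−c)/2)], giving spherical excess E = 0.2901 rad.
Area = E·R² = 0.2901 × (6378.14)² ≈ 11799887 km².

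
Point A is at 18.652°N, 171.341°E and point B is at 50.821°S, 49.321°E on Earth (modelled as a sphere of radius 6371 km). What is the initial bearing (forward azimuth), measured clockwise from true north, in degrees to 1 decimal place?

220.5°

Δλ = -122.020° = -2.1297 rad.
y = sin Δλ · cos φ₂ = (-0.8479)(0.6317) = -0.5356
x = cos φ₁ sin φ₂ − sin φ₁ cos φ₂ cos Δλ = (0.9475)(-0.7752) − (0.3198)(0.6317)(-0.5302) = -0.6273
θ = atan2(y, x) = -139.51°; adding 360° gives 220.5°.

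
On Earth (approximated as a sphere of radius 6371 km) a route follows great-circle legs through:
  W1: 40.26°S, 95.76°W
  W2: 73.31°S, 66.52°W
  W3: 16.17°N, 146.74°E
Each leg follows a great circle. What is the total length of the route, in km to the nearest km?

17314 km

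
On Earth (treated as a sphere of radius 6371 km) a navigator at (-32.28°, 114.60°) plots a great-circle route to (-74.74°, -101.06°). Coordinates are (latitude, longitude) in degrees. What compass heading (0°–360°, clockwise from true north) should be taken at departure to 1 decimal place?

With φ₁ = -0.5634, φ₂ = -1.3045, Δλ = 2.5192 rad, the forward-azimuth formula gives
θ = atan2( sin Δλ cos φ₂ , cos φ₁ sin φ₂ − sin φ₁ cos φ₂ cos Δλ ) = atan2(0.1534, -0.9298) = 170.63°.
So the initial bearing is 170.6°.

170.6°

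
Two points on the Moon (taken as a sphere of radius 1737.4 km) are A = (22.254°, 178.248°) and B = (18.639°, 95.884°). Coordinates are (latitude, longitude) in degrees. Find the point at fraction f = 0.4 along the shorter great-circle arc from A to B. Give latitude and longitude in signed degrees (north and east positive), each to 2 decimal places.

26.51°, 144.99°

The central angle between A and B is δ = 1.3309 rad.
With f = 0.4, the slerp weights are sin((1−f)δ)/sin δ = 0.7375 and sin(fδ)/sin δ = 0.5225.
Weighted sum of the unit vectors: (0.7375)·(-0.9251,0.0283,0.3787) + (0.5225)·(-0.0971,0.9426,0.3196) = (-0.7330, 0.5134, 0.4463).
Converting back: φ = atan2(z, √(x²+y²)) = 26.51°, λ = atan2(y, x) = 144.99°.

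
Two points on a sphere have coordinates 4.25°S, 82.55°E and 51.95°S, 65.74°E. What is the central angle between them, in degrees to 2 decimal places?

In radians: φ₁ = -0.0742, φ₂ = -0.9067, Δλ = -16.810° = -0.2934 rad.
Haversine: a = sin²(Δφ/2) + cos φ₁ cos φ₂ sin²(Δλ/2) = 0.1635 + (0.9973)(0.6163)(0.0214) = 0.17663.
Central angle c = 2·arcsin(√a) = 0.86748 rad.
So the angular separation is 49.70°.

49.70°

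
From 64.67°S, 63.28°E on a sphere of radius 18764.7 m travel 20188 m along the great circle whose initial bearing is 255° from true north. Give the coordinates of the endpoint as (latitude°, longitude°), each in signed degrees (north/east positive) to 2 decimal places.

Angular distance δ = d/R = 20188/18764.7 = 1.07585 rad; initial bearing θ = 4.4506 rad.
sin φ₂ = sin φ₁ cos δ + cos φ₁ sin δ cos θ = (-0.9039)(0.4750) + (0.4278)(0.8800)(-0.2588) = -0.5268, so φ₂ = -31.79°.
Δλ = atan2(sin θ sin δ cos φ₁, cos δ − sin φ₁ sin φ₂) = atan2(-0.3637, -0.0011) = -90.179°.
λ₂ = 63.280° − 90.179° = -26.90°.

-31.79°, -26.90°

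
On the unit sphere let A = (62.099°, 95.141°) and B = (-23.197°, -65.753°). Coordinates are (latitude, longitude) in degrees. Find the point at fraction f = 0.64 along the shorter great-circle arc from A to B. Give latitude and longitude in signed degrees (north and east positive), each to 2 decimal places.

25.59°, -54.31°

The central angle between A and B is δ = 2.4257 rad.
With f = 0.64, the slerp weights are sin((1−f)δ)/sin δ = 1.1679 and sin(fδ)/sin δ = 1.5235.
Weighted sum of the unit vectors: (1.1679)·(-0.0419,0.4661,0.8838) + (1.5235)·(0.3775,-0.8381,-0.3939) = (0.5261, -0.7325, 0.4320).
Converting back: φ = atan2(z, √(x²+y²)) = 25.59°, λ = atan2(y, x) = -54.31°.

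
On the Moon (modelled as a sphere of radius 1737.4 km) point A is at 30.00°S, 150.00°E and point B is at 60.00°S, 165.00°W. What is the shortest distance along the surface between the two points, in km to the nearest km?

1284 km

Let φ₁ = -0.5236 rad, φ₂ = -1.0472 rad, and Δλ = 0.7854 rad.
cos c = sin φ₁ sin φ₂ + cos φ₁ cos φ₂ cos Δλ = (-0.5000)(-0.8660) + (0.8660)(0.5000)(0.7071) = 0.73920,
so c = arccos(0.73920) = 0.73892 rad.
Distance = R·c = 1737.4 × 0.7389 ≈ 1284 km.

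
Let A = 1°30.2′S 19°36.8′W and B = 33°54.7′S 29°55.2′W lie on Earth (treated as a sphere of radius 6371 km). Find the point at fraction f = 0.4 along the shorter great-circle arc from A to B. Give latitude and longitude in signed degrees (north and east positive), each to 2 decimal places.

The central angle between A and B is δ = 0.5901 rad.
With f = 0.4, the slerp weights are sin((1−f)δ)/sin δ = 0.6231 and sin(fδ)/sin δ = 0.4203.
Weighted sum of the unit vectors: (0.6231)·(0.9417,-0.3356,-0.0262) + (0.4203)·(0.7193,-0.4139,-0.5579) = (0.8890, -0.3830, -0.2508).
Converting back: φ = atan2(z, √(x²+y²)) = -14.53°, λ = atan2(y, x) = -23.31°.

-14.53°, -23.31°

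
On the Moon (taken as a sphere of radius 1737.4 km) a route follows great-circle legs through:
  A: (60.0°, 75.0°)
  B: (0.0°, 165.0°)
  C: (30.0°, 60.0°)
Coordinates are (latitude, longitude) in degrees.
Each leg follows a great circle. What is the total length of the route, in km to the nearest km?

5851 km

Leg A→B: central angle 1.5708 rad, distance 2729.1 km.
Leg B→C: central angle 1.7969 rad, distance 3121.9 km.
Total: 2729.1 + 3121.9 ≈ 5851 km.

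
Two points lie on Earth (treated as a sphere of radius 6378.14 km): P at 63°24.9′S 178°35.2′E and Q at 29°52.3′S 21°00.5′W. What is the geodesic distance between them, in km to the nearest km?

9509 km

Let φ₁ = -1.1068 rad, φ₂ = -0.5214 rad, and Δλ = 2.7996 rad.
cos c = sin φ₁ sin φ₂ + cos φ₁ cos φ₂ cos Δλ = (-0.8943)(-0.4981) + (0.4475)(0.8671)(-0.9421) = 0.07981,
so c = arccos(0.07981) = 1.49091 rad.
Distance = R·c = 6378.14 × 1.4909 ≈ 9509 km.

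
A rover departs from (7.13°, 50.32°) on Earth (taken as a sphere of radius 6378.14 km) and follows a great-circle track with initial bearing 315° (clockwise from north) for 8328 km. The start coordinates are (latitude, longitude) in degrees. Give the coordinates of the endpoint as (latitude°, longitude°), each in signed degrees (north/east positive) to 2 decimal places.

45.21°, -25.28°

Angular distance δ = d/R = 8328/6378.14 = 1.30571 rad; initial bearing θ = 5.4978 rad.
sin φ₂ = sin φ₁ cos δ + cos φ₁ sin δ cos θ = (0.1241)(0.2620) + (0.9923)(0.9651)(0.7071) = 0.7096, so φ₂ = 45.21°.
Δλ = atan2(sin θ sin δ cos φ₁, cos δ − sin φ₁ sin φ₂) = atan2(-0.6771, 0.1739) = -75.596°.
λ₂ = 50.320° − 75.596° = -25.28°.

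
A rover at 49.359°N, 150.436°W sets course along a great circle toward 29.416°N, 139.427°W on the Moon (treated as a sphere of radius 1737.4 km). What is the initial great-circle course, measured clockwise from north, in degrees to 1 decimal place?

Δλ = 11.009° = 0.1921 rad.
y = sin Δλ · cos φ₂ = (0.1910)(0.8711) = 0.1663
x = cos φ₁ sin φ₂ − sin φ₁ cos φ₂ cos Δλ = (0.6513)(0.4911) − (0.7588)(0.8711)(0.9816) = -0.3289
θ = atan2(y, x) = 153.17°, so the bearing is 153.2°.

153.2°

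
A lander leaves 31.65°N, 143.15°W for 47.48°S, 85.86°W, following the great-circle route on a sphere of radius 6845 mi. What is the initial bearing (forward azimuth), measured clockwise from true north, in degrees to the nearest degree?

Δλ = 57.290° = 0.9999 rad.
y = sin Δλ · cos φ₂ = (0.8414)(0.6758) = 0.5687
x = cos φ₁ sin φ₂ − sin φ₁ cos φ₂ cos Δλ = (0.8513)(-0.7370) − (0.5247)(0.6758)(0.5404) = -0.8191
θ = atan2(y, x) = 145.23°, so the bearing is 145°.

145°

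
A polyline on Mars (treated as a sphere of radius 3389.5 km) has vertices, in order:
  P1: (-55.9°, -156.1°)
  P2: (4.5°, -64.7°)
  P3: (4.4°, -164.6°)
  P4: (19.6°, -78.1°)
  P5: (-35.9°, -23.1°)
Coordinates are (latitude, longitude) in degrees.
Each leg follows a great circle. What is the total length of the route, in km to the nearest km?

Leg P1→P2: central angle 1.6495 rad, distance 5591.0 km.
Leg P2→P3: central angle 1.7364 rad, distance 5885.6 km.
Leg P3→P4: central angle 1.4876 rad, distance 5042.3 km.
Leg P4→P5: central angle 1.3274 rad, distance 4499.2 km.
Total: 5591.0 + 5885.6 + 5042.3 + 4499.2 ≈ 21018 km.

21018 km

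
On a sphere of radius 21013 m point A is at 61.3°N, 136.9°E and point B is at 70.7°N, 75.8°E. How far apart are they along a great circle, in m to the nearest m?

With latitudes φ₁ = 61.300°, φ₂ = 70.700° and longitude difference Δλ = -61.100°:
cos c = sin φ₁ sin φ₂ + cos φ₁ cos φ₂ cos Δλ = (0.8771)(0.9438) + (0.4802)(0.3305)(0.4833) = 0.90456,
so c = arccos(0.90456) = 0.44045 rad.
Distance = R·c = 21013 × 0.4405 ≈ 9255 m.

9255 m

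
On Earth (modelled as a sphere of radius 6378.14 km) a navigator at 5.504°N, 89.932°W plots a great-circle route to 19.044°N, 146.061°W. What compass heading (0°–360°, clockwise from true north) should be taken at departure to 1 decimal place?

Δλ = -56.129° = -0.9796 rad.
y = sin Δλ · cos φ₂ = (-0.8303)(0.9453) = -0.7849
x = cos φ₁ sin φ₂ − sin φ₁ cos φ₂ cos Δλ = (0.9954)(0.3263) − (0.0959)(0.9453)(0.5573) = 0.2743
θ = atan2(y, x) = -70.74°; adding 360° gives 289.3°.

289.3°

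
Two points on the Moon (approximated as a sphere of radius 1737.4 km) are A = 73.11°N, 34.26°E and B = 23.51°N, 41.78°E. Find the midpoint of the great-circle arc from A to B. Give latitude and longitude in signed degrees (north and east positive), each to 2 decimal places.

Central angle δ = 0.8687 rad. Interpolating on the sphere with fraction f = 0.5:
P = [sin((1−f)δ)·A + sin(fδ)·B] / sin δ = 0.5512·A + 0.5512·B in Cartesian coordinates,
giving P = (0.5093, 0.4269, 0.7473), i.e. latitude 48.35°, longitude 39.97°.

48.35°, 39.97°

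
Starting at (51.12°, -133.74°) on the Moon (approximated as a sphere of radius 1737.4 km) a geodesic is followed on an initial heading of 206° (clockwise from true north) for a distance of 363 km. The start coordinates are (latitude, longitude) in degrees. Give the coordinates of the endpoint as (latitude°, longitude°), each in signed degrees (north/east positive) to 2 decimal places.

Angular distance δ = d/R = 363/1737.4 = 0.20893 rad; initial bearing θ = 3.5954 rad.
sin φ₂ = sin φ₁ cos δ + cos φ₁ sin δ cos θ = (0.7785)(0.9783) + (0.6277)(0.2074)(-0.8988) = 0.6445, so φ₂ = 40.13°.
Δλ = atan2(sin θ sin δ cos φ₁, cos δ − sin φ₁ sin φ₂) = atan2(-0.0571, 0.4765) = -6.830°.
λ₂ = -133.740° − 6.830° = -140.57°.

40.13°, -140.57°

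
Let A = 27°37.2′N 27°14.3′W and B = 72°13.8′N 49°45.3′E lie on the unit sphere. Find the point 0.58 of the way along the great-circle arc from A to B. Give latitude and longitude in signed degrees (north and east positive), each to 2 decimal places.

The central angle between A and B is δ = 1.0445 rad.
With f = 0.58, the slerp weights are sin((1−f)δ)/sin δ = 0.4912 and sin(fδ)/sin δ = 0.6585.
Weighted sum of the unit vectors: (0.4912)·(0.7878,-0.4055,0.4636) + (0.6585)·(0.1972,0.2330,0.9523) = (0.5168, -0.0458, 0.8549).
Converting back: φ = atan2(z, √(x²+y²)) = 58.74°, λ = atan2(y, x) = -5.06°.

58.74°, -5.06°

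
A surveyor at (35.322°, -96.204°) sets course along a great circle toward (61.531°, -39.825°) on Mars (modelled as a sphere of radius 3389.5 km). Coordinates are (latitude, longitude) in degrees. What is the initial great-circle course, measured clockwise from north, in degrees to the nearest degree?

35°

Δλ = 56.379° = 0.9840 rad.
y = sin Δλ · cos φ₂ = (0.8327)(0.4767) = 0.3969
x = cos φ₁ sin φ₂ − sin φ₁ cos φ₂ cos Δλ = (0.8159)(0.8791) − (0.5782)(0.4767)(0.5537) = 0.5646
θ = atan2(y, x) = 35.11°, so the bearing is 35°.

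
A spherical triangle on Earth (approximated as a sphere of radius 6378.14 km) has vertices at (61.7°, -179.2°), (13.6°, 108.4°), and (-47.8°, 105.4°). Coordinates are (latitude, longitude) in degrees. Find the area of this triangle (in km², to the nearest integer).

23241955 km²

Side lengths (central angles): a = 1.0727, b = 2.1797, c = 1.2171 rad; semiperimeter s = 2.2347.
By l'Huilier's theorem, tan(E/4) = √[tan(s/2) tan((s−a)/2) tan((s−b)/2) tan((s−c)/2)], giving spherical excess E = 0.5713 rad.
Area = E·R² = 0.5713 × (6378.14)² ≈ 23241955 km².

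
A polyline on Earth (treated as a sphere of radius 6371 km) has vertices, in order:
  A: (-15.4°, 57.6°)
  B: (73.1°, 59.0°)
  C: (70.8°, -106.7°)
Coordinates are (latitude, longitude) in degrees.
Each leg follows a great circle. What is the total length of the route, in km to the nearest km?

Leg A→B: central angle 1.5447 rad, distance 9841.3 km.
Leg B→C: central angle 0.6250 rad, distance 3982.0 km.
Total: 9841.3 + 3982.0 ≈ 13823 km.

13823 km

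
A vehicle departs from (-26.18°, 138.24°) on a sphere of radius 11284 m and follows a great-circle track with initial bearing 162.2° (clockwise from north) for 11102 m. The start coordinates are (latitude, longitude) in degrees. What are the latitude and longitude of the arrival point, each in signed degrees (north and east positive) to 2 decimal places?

Angular distance δ = d/R = 11102/11284 = 0.98387 rad; initial bearing θ = 2.8309 rad.
sin φ₂ = sin φ₁ cos δ + cos φ₁ sin δ cos θ = (-0.4412)(0.5538) + (0.8974)(0.8326)(-0.9521) = -0.9558, so φ₂ = -72.90°.
Δλ = atan2(sin θ sin δ cos φ₁, cos δ − sin φ₁ sin φ₂) = atan2(0.2284, 0.1321) = 59.956°.
λ₂ = 138.240° + 59.956° = 198.20° → -161.80° after wrapping to (−180°, 180°].

-72.90°, -161.80°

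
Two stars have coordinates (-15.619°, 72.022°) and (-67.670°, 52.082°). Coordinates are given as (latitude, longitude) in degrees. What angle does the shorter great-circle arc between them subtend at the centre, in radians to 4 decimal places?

0.9360 rad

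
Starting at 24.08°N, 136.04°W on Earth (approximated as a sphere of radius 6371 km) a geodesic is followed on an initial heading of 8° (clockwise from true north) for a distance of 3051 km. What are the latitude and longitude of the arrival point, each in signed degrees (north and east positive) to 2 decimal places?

51.14°, -130.17°

Angular distance δ = d/R = 3051/6371 = 0.47889 rad; initial bearing θ = 0.1396 rad.
sin φ₂ = sin φ₁ cos δ + cos φ₁ sin δ cos θ = (0.4080)(0.8875) + (0.9130)(0.4608)(0.9903) = 0.7787, so φ₂ = 51.14°.
Δλ = atan2(sin θ sin δ cos φ₁, cos δ − sin φ₁ sin φ₂) = atan2(0.0585, 0.5698) = 5.867°.
λ₂ = -136.040° + 5.867° = -130.17°.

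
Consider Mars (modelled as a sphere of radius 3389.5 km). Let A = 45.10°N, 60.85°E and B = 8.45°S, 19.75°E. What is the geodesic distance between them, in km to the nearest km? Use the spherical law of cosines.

3847 km

In radians: φ₁ = 0.7871, φ₂ = -0.1475, Δλ = -41.100° = -0.7173 rad.
cos c = sin φ₁ sin φ₂ + cos φ₁ cos φ₂ cos Δλ = (0.7083)(-0.1469) + (0.7059)(0.9891)(0.7536) = 0.42206,
so c = arccos(0.42206) = 1.13508 rad.
Distance = R·c = 3389.5 × 1.1351 ≈ 3847 km.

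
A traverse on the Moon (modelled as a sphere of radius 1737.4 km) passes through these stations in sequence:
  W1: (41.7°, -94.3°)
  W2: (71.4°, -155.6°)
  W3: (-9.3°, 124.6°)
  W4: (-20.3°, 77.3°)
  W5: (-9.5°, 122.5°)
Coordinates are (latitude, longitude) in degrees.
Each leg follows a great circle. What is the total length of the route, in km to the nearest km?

6949 km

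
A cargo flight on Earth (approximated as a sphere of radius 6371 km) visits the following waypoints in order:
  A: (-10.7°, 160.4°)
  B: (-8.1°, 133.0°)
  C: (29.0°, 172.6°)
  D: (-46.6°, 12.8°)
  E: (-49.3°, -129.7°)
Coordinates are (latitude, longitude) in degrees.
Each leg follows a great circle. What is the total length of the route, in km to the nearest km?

35079 km

Leg A→B: central angle 0.4738 rad, distance 3018.6 km.
Leg B→C: central angle 0.9287 rad, distance 5916.8 km.
Leg C→D: central angle 2.7294 rad, distance 17388.8 km.
Leg D→E: central angle 1.3742 rad, distance 8754.7 km.
Total: 3018.6 + 5916.8 + 17388.8 + 8754.7 ≈ 35079 km.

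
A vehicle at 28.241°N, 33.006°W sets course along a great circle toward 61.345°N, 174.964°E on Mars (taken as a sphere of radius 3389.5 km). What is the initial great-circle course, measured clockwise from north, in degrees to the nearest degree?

347°

Δλ = -152.030° = -2.6534 rad.
y = sin Δλ · cos φ₂ = (-0.4690)(0.4795) = -0.2249
x = cos φ₁ sin φ₂ − sin φ₁ cos φ₂ cos Δλ = (0.8810)(0.8775) − (0.4732)(0.4795)(-0.8832) = 0.9735
θ = atan2(y, x) = -13.01°; adding 360° gives 347°.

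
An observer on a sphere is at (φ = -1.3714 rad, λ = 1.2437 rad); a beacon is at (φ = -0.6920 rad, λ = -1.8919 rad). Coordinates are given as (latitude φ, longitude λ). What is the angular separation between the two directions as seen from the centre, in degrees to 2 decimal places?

With latitudes φ₁ = -78.575°, φ₂ = -39.649° and longitude difference Δλ = -179.657°:
cos c = sin φ₁ sin φ₂ + cos φ₁ cos φ₂ cos Δλ = (-0.9802)(-0.6381) + (0.1981)(0.7700)(-1.0000) = 0.47292,
so c = arccos(0.47292) = 1.07819 rad.
So the angular separation is 61.78°.

61.78°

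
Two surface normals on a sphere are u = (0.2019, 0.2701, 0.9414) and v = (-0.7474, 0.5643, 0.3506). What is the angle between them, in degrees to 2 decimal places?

u·v = 0.3316; |u| = 1.0000, |v| = 1.0000.
cos θ = (u·v)/(|u||v|) = 0.3316, so θ = 70.63°.

70.63°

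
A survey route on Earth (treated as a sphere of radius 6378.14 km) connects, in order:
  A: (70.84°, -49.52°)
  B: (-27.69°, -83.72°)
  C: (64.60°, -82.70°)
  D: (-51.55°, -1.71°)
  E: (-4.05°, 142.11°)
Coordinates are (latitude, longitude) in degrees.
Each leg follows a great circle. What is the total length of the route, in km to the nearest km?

Leg A→B: central angle 1.7707 rad, distance 11293.8 km.
Leg B→C: central angle 1.6108 rad, distance 10274.1 km.
Leg C→D: central angle 2.2992 rad, distance 14664.6 km.
Leg D→E: central angle 2.0324 rad, distance 12962.7 km.
Total: 11293.8 + 10274.1 + 14664.6 + 12962.7 ≈ 49195 km.

49195 km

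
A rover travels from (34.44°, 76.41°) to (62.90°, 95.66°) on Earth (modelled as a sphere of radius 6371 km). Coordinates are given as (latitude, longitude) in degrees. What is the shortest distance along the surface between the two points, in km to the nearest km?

Let φ₁ = 0.6011 rad, φ₂ = 1.0978 rad, and Δλ = 0.3360 rad.
cos c = sin φ₁ sin φ₂ + cos φ₁ cos φ₂ cos Δλ = (0.5655)(0.8902) + (0.8247)(0.4555)(0.9441) = 0.85814,
so c = arccos(0.85814) = 0.53915 rad.
Distance = R·c = 6371 × 0.5392 ≈ 3435 km.

3435 km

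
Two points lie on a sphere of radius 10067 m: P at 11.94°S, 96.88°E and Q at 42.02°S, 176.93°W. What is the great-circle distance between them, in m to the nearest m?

With latitudes φ₁ = -11.940°, φ₂ = -42.020° and longitude difference Δλ = 86.190°:
cos c = sin φ₁ sin φ₂ + cos φ₁ cos φ₂ cos Δλ = (-0.2069)(-0.6694) + (0.9784)(0.7429)(0.0664) = 0.18679,
so c = arccos(0.18679) = 1.38291 rad.
Distance = R·c = 10067 × 1.3829 ≈ 13922 m.

13922 m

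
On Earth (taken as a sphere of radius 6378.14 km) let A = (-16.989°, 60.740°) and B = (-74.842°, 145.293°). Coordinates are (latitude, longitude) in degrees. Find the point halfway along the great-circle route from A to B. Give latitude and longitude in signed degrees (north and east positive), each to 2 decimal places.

-51.09°, 75.60°

Central angle δ = 1.2601 rad. Interpolating on the sphere with fraction f = 0.5:
P = [sin((1−f)δ)·A + sin(fδ)·B] / sin δ = 0.6188·A + 0.6188·B in Cartesian coordinates,
giving P = (0.1562, 0.6084, -0.7781), i.e. latitude -51.09°, longitude 75.60°.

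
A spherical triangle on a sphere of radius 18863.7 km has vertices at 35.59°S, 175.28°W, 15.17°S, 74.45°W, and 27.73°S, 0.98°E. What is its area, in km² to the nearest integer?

531511943 km²

Side lengths (central angles): a = 1.2274, b = 2.0347, c = 1.5660 rad; semiperimeter s = 2.4141.
By l'Huilier's theorem, tan(E/4) = √[tan(s/2) tan((s−a)/2) tan((s−b)/2) tan((s−c)/2)], giving spherical excess E = 1.4937 rad.
Area = E·R² = 1.4937 × (18863.7)² ≈ 531511943 km².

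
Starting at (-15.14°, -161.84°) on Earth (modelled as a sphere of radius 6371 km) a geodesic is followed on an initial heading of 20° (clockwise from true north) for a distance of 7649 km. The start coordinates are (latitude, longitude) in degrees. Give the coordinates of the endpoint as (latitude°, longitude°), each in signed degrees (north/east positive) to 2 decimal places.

Angular distance δ = d/R = 7649/6371 = 1.20060 rad; initial bearing θ = 0.3491 rad.
sin φ₂ = sin φ₁ cos δ + cos φ₁ sin δ cos θ = (-0.2612)(0.3618) + (0.9653)(0.9323)(0.9397) = 0.7511, so φ₂ = 48.69°.
Δλ = atan2(sin θ sin δ cos φ₁, cos δ − sin φ₁ sin φ₂) = atan2(0.3078, 0.5580) = 28.881°.
λ₂ = -161.840° + 28.881° = -132.96°.

48.69°, -132.96°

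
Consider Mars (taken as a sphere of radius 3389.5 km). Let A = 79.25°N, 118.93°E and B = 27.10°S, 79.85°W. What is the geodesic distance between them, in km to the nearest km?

Let φ₁ = 1.3832 rad, φ₂ = -0.4730 rad, and Δλ = 2.8138 rad.
cos c = sin φ₁ sin φ₂ + cos φ₁ cos φ₂ cos Δλ = (0.9825)(-0.4555) + (0.1865)(0.8902)(-0.9468) = -0.60476,
so c = arccos(-0.60476) = 2.22026 rad.
Distance = R·c = 3389.5 × 2.2203 ≈ 7526 km.

7526 km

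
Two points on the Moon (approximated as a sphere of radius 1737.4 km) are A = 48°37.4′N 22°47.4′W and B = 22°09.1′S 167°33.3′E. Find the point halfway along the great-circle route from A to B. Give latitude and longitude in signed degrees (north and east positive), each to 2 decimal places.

51.18°, -169.17°

Central angle δ = 2.6577 rad. Interpolating on the sphere with fraction f = 0.5:
P = [sin((1−f)δ)·A + sin(fδ)·B] / sin δ = 2.0870·A + 2.0870·B in Cartesian coordinates,
giving P = (-0.6157, -0.1178, 0.7791), i.e. latitude 51.18°, longitude -169.17°.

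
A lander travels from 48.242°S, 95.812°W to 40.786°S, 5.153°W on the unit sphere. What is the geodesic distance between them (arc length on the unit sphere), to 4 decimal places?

With latitudes φ₁ = -48.242°, φ₂ = -40.786° and longitude difference Δλ = 90.659°:
Haversine: a = sin²(Δφ/2) + cos φ₁ cos φ₂ sin²(Δλ/2) = 0.0042 + (0.6660)(0.7572)(0.5058) = 0.25925.
Central angle c = 2·arcsin(√a) = 1.06844 rad.
On the unit sphere the arc length equals the central angle: 1.0684.

1.0684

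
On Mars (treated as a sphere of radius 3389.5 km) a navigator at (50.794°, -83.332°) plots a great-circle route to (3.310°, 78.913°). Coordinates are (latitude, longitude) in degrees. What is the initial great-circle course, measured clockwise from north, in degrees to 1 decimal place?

21.5°

Δλ = 162.245° = 2.8317 rad.
y = sin Δλ · cos φ₂ = (0.3049)(0.9983) = 0.3044
x = cos φ₁ sin φ₂ − sin φ₁ cos φ₂ cos Δλ = (0.6321)(0.0577) − (0.7749)(0.9983)(-0.9524) = 0.7732
θ = atan2(y, x) = 21.49°, so the bearing is 21.5°.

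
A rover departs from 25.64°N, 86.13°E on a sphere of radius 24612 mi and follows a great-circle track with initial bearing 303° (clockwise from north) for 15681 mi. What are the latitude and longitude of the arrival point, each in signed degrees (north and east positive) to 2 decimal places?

Angular distance δ = d/R = 15681/24612 = 0.63713 rad; initial bearing θ = 5.2883 rad.
sin φ₂ = sin φ₁ cos δ + cos φ₁ sin δ cos θ = (0.4327)(0.8038) + (0.9015)(0.5949)(0.5446) = 0.6399, so φ₂ = 39.79°.
Δλ = atan2(sin θ sin δ cos φ₁, cos δ − sin φ₁ sin φ₂) = atan2(-0.4498, 0.5269) = -40.485°.
λ₂ = 86.130° − 40.485° = 45.64°.

39.79°, 45.64°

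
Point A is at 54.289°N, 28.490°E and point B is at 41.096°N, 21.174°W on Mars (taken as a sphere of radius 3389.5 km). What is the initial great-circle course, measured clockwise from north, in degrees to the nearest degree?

With φ₁ = 0.9475, φ₂ = 0.7173, Δλ = -0.8668 rad, the forward-azimuth formula gives
θ = atan2( sin Δλ cos φ₂ , cos φ₁ sin φ₂ − sin φ₁ cos φ₂ cos Δλ ) = atan2(-0.5744, -0.0124) = -91.24°.
Adding 360° brings this into [0°, 360°): 269°.

269°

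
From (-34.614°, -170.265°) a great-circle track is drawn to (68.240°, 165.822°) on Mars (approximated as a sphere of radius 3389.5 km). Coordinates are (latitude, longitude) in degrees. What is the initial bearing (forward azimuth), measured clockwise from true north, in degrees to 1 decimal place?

351.1°

With φ₁ = -0.6041, φ₂ = 1.1910, Δλ = -0.4174 rad, the forward-azimuth formula gives
θ = atan2( sin Δλ cos φ₂ , cos φ₁ sin φ₂ − sin φ₁ cos φ₂ cos Δλ ) = atan2(-0.1503, 0.9569) = -8.93°.
Adding 360° brings this into [0°, 360°): 351.1°.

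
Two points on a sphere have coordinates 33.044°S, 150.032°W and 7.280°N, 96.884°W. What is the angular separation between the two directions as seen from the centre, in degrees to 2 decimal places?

64.56°

Let φ₁ = -0.5767 rad, φ₂ = 0.1271 rad, and Δλ = 0.9276 rad.
Haversine: a = sin²(Δφ/2) + cos φ₁ cos φ₂ sin²(Δλ/2) = 0.1188 + (0.8383)(0.9919)(0.2001) = 0.28520.
Central angle c = 2·arcsin(√a) = 1.12676 rad.
So the angular separation is 64.56°.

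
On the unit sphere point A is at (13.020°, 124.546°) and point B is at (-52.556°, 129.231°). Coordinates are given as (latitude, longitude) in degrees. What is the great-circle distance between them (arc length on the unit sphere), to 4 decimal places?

1.1467

With latitudes φ₁ = 13.020°, φ₂ = -52.556° and longitude difference Δλ = 4.685°:
cos c = sin φ₁ sin φ₂ + cos φ₁ cos φ₂ cos Δλ = (0.2253)(-0.7939) + (0.9743)(0.6080)(0.9967) = 0.41151,
so c = arccos(0.41151) = 1.14669 rad.
On the unit sphere the arc length equals the central angle: 1.1467.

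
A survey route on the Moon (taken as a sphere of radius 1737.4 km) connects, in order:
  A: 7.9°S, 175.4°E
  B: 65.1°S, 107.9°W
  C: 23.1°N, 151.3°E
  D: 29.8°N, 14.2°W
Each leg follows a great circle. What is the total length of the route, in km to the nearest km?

9640 km

Leg A→B: central angle 1.3484 rad, distance 2342.6 km.
Leg B→C: central angle 2.0136 rad, distance 3498.4 km.
Leg C→D: central angle 2.1868 rad, distance 3799.4 km.
Total: 2342.6 + 3498.4 + 3799.4 ≈ 9640 km.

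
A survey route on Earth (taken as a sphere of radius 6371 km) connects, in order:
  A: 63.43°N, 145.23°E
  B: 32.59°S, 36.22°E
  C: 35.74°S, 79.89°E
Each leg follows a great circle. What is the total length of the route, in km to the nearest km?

Leg A→B: central angle 2.2199 rad, distance 14143.2 km.
Leg B→C: central angle 0.6279 rad, distance 4000.2 km.
Total: 14143.2 + 4000.2 ≈ 18143 km.

18143 km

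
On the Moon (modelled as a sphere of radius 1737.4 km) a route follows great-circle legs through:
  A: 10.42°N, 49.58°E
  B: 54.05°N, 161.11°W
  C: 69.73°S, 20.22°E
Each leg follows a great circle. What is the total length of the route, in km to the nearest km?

8333 km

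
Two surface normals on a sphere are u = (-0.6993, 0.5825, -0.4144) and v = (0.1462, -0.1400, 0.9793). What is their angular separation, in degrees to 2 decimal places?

u·v = -0.5896; |u| = 1.0000, |v| = 1.0000.
cos θ = (u·v)/(|u||v|) = -0.5896, so θ = 126.13°.

126.13°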